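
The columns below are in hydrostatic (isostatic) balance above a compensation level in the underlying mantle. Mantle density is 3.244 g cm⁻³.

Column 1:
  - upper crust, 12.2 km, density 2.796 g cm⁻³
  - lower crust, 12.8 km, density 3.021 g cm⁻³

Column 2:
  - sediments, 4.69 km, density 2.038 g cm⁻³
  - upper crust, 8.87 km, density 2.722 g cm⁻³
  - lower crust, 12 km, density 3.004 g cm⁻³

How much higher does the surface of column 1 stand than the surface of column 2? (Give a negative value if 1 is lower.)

For any compensation level in the mantle, the mantle terms cancel and isostasy reduces to e = (Σt_1 − Σt_2) − (Σ(ρt)_1 − Σ(ρt)_2) / ρ_m.
Σt_1 = 25 km; Σt_2 = 25.56 km; Σ(ρt)_1 = 72.78; Σ(ρt)_2 = 69.75036 (in km·g cm⁻³).
e = (25 − 25.56) − (72.78 − 69.75036) / 3.244 = −1.49 km.

−1.49 km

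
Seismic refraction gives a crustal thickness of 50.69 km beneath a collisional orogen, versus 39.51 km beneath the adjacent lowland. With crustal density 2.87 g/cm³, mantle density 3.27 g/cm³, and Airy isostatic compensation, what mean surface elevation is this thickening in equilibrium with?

Excess crust Δ = 50.69 km − 39.51 km = 11.18 km, split between elevation h and root r with h + r = Δ.
Airy balance ρ_c h = (ρ_m − ρ_c) r gives r = h ρ_c/(ρ_m − ρ_c), so h (1 + ρ_c/(ρ_m − ρ_c)) = Δ, i.e. h = Δ (ρ_m − ρ_c)/ρ_m.
h = 11.18 km × 0.4/3.27 = 1.37 km.

1.37 km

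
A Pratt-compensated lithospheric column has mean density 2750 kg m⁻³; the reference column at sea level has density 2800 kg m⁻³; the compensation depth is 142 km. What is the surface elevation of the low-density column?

2.58 km

ρ_ref D = ρ (D + h) → h = D (ρ_ref − ρ)/ρ.
h = 142 km × (2800 − 2750)/2750 = 2.58 km.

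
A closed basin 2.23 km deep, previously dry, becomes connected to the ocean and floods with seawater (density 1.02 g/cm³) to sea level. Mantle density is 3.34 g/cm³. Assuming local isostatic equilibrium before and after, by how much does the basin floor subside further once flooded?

After flooding the water column is d + s deep. Its weight must equal the weight of mantle displaced by the extra subsidence s: (d + s) ρ_w = s ρ_m.
s = d ρ_w / (ρ_m − ρ_w) = 2.23 km × 1.02/(3.34 − 1.02) = 0.98 km.

0.98 km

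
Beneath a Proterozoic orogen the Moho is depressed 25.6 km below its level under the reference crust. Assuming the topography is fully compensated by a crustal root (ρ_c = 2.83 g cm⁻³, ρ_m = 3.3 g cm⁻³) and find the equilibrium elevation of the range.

By Archimedes' principle applied to the lithosphere: ρ_c h = (ρ_m − ρ_c) r.
h = r (ρ_m − ρ_c) / ρ_c = 25.6 km × (3.3 − 2.83) / 2.83 = 4.25 km.

4.25 km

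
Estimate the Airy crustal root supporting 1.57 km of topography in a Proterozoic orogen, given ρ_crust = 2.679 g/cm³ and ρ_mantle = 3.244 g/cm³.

Equating mass per unit area of the two columns: the weight of the topography is balanced by the buoyancy of the root, ρ_c h = (ρ_m − ρ_c) r.
r = h · ρ_c / (ρ_m − ρ_c) = 1.57 km × 2.679 / (3.244 − 2.679) = 7.44 km.

7.44 km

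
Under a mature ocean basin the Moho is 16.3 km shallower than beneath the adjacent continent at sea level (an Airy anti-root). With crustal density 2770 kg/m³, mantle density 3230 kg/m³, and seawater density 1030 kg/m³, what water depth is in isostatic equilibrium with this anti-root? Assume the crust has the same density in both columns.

Replacing a thickness d of crust by seawater at the top must be balanced by replacing crust with mantle at the base: d (ρ_c − ρ_w) = a (ρ_m − ρ_c).
d = a (ρ_m − ρ_c)/(ρ_c − ρ_w) = 16.3 km × 460/1740 = 4.31 km.

4.31 km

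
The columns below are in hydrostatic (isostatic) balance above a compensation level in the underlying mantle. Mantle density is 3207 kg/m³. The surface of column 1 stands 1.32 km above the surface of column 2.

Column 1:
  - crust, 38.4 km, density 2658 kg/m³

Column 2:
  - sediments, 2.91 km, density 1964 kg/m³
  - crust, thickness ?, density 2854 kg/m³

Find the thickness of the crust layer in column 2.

37.5 km

Take the compensation level at the base of the deeper column (depth z_c below the surface of column 1) and equate Σ ρ_i t_i down to z_c; mantle fills any gap and the z_c terms cancel.
Column 1: 38.4×2658 + (z_c − 38.4)×3207
Column 2: 1.32×0 + 2.91×1964 + x×2854 + (z_c − 1.32 − 2.91 − x)×3207
The z_c×3207 term appears on both sides and cancels. Collect the known terms of each column as K = Σ(ρt)_known − 3207 × (depth of known layers): K_1 = 102067.2 − 3207×38.4 = −21081.6; K_2 = 5715.24 − 3207×(1.32 + 2.91) = −7850.37.
Balance: K_1 = K_2 − x×(3207 − 2854), so x = (K_2 − K_1)/(3207 − 2854) = 13231.2/353 = 37.5 km.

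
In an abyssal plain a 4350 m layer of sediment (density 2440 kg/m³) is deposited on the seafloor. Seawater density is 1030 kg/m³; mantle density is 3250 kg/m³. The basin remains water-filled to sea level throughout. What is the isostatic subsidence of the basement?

Submarine loading: the sediment displaces seawater, and the subsidence is in turn flooded, so s (ρ_m − ρ_w) = t (ρ_sed − ρ_w).
s = 4350 m × (2440 − 1030) / (3250 − 1030) = 2760 m.

2760 m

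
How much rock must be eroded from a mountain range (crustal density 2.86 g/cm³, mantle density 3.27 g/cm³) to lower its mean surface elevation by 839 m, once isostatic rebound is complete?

6690 m

Net drop Δ = e − u = e − e ρ_c/ρ_m = e (ρ_m − ρ_c)/ρ_m.
e = Δ ρ_m/(ρ_m − ρ_c) = 839 m × 3.27/0.41 = 6690 m.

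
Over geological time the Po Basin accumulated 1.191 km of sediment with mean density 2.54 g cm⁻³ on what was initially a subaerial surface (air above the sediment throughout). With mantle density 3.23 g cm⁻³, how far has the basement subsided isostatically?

0.937 km

Subaerial load: s = t ρ_sed / ρ_m = 1.191 km × 2.54/3.23 = 0.937 km.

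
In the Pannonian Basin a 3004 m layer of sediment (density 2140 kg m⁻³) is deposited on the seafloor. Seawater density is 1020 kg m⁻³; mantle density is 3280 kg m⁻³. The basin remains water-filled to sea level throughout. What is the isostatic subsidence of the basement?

1490 m

Submarine loading: the sediment displaces seawater, and the subsidence is in turn flooded, so s (ρ_m − ρ_w) = t (ρ_sed − ρ_w).
s = 3004 m × (2140 − 1020) / (3280 − 1020) = 1490 m.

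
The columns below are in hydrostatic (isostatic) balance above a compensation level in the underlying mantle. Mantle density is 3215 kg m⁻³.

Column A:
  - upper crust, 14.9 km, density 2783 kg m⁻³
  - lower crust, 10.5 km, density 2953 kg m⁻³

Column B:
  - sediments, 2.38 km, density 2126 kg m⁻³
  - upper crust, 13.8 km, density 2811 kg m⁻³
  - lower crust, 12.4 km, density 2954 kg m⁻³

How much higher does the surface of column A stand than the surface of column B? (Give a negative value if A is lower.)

−0.689 km

For any compensation level in the mantle, the mantle terms cancel and isostasy reduces to e = (Σt_A − Σt_B) − (Σ(ρt)_A − Σ(ρt)_B) / ρ_m.
Σt_A = 25.4 km; Σt_B = 28.58 km; Σ(ρt)_A = 72473.2; Σ(ρt)_B = 80481.28 (in km·kg m⁻³).
e = (25.4 − 28.58) − (72473.2 − 80481.28) / 3215 = −0.689 km.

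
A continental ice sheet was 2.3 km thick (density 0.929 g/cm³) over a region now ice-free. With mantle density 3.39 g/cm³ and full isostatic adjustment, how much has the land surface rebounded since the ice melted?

0.63 km

Removing the load lets mantle flow back in; uplift u satisfies ρ_ice t = ρ_m u.
u = t ρ_ice/ρ_m = 2.3 km × 0.929/3.39 = 0.63 km.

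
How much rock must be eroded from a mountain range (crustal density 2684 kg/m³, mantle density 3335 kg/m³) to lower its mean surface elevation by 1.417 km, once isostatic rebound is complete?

7.26 km

Net drop Δ = e − u = e − e ρ_c/ρ_m = e (ρ_m − ρ_c)/ρ_m.
e = Δ ρ_m/(ρ_m − ρ_c) = 1.417 km × 3335/651 = 7.26 km.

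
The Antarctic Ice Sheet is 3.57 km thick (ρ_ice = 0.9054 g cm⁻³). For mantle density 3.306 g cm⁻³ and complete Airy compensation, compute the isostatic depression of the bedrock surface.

Equating mass per unit area of the two columns: the ice load ρ_ice t is balanced by mantle displaced below, ρ_m s.
s = t ρ_ice / ρ_m = 3.57 km × 0.9054/3.306 = 0.978 km.

0.978 km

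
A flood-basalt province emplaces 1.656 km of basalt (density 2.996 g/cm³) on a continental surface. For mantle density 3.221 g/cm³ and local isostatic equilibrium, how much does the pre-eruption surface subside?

1.54 km

Subaerial loading: s = t ρ_load / ρ_m.
s = 1.656 km × 2.996/3.221 = 1.54 km.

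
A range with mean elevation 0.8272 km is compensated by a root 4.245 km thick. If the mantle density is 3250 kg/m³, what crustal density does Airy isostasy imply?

ρ_c h = (ρ_m − ρ_c) r → ρ_c (h + r) = ρ_m r → ρ_c = ρ_m r / (h + r).
ρ_c = 3250 × 4.245 km / (0.8272 km + 4.245 km) = 2720 kg/m³.

2720 kg/m³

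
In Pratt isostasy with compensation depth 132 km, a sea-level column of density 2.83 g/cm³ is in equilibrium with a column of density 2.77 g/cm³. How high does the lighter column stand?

2.86 km

ρ_ref D = ρ (D + h) → h = D (ρ_ref − ρ)/ρ.
h = 132 km × (2.83 − 2.77)/2.77 = 2.86 km.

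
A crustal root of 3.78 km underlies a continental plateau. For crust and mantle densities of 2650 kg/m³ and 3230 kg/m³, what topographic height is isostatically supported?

Equating mass per unit area of the two columns: ρ_c h = (ρ_m − ρ_c) r.
h = r (ρ_m − ρ_c) / ρ_c = 3.78 km × (3230 − 2650) / 2650 = 0.827 km.

0.827 km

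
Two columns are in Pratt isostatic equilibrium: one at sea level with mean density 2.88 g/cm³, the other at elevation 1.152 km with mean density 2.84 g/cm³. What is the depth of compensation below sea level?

81.8 km

ρ_ref D = ρ (D + h) → D (ρ_ref − ρ) = ρ h.
D = ρ h/(ρ_ref − ρ) = 2.84 × 1.152 km/(2.88 − 2.84) = 81.8 km.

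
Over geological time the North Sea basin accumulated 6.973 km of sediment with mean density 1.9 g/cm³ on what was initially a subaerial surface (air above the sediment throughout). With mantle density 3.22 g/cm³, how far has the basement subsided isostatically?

4.11 km

Subaerial load: s = t ρ_sed / ρ_m = 6.973 km × 1.9/3.22 = 4.11 km.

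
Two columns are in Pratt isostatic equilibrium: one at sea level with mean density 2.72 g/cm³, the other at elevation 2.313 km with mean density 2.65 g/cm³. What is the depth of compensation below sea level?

ρ_ref D = ρ (D + h) → D (ρ_ref − ρ) = ρ h.
D = ρ h/(ρ_ref − ρ) = 2.65 × 2.313 km/(2.72 − 2.65) = 87.6 km.

87.6 km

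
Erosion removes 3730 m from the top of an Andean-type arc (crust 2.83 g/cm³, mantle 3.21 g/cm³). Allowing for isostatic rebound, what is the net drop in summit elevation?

Rebound u = e ρ_c/ρ_m = 3730 m × 2.83/3.21 = 3288 m.
Net surface drop = e − u = 3730 m − 3288 m = e (ρ_m − ρ_c)/ρ_m = 442 m.

442 m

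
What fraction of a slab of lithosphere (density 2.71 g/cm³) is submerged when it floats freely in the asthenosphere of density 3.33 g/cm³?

Submerged fraction = ρ_obj/ρ_fluid = 2.71/3.33 = 81.4%.

81.4%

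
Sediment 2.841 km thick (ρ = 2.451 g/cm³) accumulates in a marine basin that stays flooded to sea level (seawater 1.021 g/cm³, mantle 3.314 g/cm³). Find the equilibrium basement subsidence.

Submarine loading: the sediment displaces seawater, and the subsidence is in turn flooded, so s (ρ_m − ρ_w) = t (ρ_sed − ρ_w).
s = 2.841 km × (2.451 − 1.021) / (3.314 − 1.021) = 1.77 km.

1.77 km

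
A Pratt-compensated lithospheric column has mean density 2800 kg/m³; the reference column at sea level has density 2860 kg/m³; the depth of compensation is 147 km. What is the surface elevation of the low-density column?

ρ_ref D = ρ (D + h) → h = D (ρ_ref − ρ)/ρ.
h = 147 km × (2860 − 2800)/2800 = 3.15 km.

3.15 km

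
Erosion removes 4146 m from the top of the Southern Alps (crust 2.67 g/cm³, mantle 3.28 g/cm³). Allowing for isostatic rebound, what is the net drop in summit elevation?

Rebound u = e ρ_c/ρ_m = 4146 m × 2.67/3.28 = 3375 m.
Net surface drop = e − u = 4146 m − 3375 m = e (ρ_m − ρ_c)/ρ_m = 771 m.

771 m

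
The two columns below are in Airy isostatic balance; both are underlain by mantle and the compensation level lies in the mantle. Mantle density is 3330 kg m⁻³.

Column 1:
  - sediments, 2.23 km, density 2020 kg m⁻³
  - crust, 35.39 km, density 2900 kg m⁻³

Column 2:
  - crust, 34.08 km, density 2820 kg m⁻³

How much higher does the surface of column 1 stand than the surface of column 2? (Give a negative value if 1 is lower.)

For any compensation level in the mantle, the mantle terms cancel and isostasy reduces to e = (Σt_1 − Σt_2) − (Σ(ρt)_1 − Σ(ρt)_2) / ρ_m.
Σt_1 = 37.62 km; Σt_2 = 34.08 km; Σ(ρt)_1 = 107135.6; Σ(ρt)_2 = 96105.6 (in km·kg m⁻³).
e = (37.62 − 34.08) − (107135.6 − 96105.6) / 3330 = 0.228 km.

0.228 km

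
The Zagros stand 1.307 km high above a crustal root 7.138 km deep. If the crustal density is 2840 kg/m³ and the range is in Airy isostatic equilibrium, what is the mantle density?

3360 kg/m³

Airy balance: ρ_c h = (ρ_m − ρ_c) r → ρ_m = ρ_c (1 + h/r).
ρ_m = 2840 × (1 + 1.307 km/7.138 km) = 3360 kg/m³.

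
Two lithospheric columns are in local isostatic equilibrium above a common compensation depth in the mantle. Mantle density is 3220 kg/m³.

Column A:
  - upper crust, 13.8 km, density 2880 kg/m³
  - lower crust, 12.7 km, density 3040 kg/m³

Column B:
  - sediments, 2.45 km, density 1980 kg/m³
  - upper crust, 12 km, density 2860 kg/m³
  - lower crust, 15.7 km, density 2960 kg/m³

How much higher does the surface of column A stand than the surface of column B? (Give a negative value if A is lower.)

−1.39 km

For any compensation level in the mantle, the mantle terms cancel and isostasy reduces to e = (Σt_A − Σt_B) − (Σ(ρt)_A − Σ(ρt)_B) / ρ_m.
Σt_A = 26.5 km; Σt_B = 30.15 km; Σ(ρt)_A = 78352; Σ(ρt)_B = 85643 (in km·kg/m³).
e = (26.5 − 30.15) − (78352 − 85643) / 3220 = −1.39 km.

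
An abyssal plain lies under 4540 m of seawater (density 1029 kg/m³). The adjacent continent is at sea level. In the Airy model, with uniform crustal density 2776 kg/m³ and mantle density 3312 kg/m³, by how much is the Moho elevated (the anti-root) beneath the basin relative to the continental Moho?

By Archimedes' principle applied to the lithosphere: replacing crust with seawater at the top is compensated by replacing crust with mantle at the base: d (ρ_c − ρ_w) = a (ρ_m − ρ_c).
a = d (ρ_c − ρ_w)/(ρ_m − ρ_c) = 4540 m × 1747/536 = 14800 m.

14800 m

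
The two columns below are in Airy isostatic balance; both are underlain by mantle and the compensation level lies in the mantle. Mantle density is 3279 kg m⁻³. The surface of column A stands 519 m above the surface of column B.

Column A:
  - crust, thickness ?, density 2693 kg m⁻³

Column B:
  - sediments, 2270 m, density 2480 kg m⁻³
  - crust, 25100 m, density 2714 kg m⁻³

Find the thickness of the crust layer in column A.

30200 m

Take the compensation level at the base of the deeper column (depth z_c below the surface of column A) and equate Σ ρ_i t_i down to z_c; mantle fills any gap and the z_c terms cancel.
Column A: x×2693 + (z_c − 0 − x)×3279
Column B: 519×0 + 2270×2480 + 25100×2714 + (z_c − 519 − 27370)×3279
The z_c×3279 term appears on both sides and cancels. Collect the known terms of each column as K = Σ(ρt)_known − 3279 × (depth of known layers): K_A = 0 − 3279×0 = 0; K_B = 73751000 − 3279×(519 + 27370) = −17697031.
Balance: K_A − x×(3279 − 2693) = K_B, so x = (K_A − K_B)/(3279 − 2693) = 17697000/586 = 30200 m.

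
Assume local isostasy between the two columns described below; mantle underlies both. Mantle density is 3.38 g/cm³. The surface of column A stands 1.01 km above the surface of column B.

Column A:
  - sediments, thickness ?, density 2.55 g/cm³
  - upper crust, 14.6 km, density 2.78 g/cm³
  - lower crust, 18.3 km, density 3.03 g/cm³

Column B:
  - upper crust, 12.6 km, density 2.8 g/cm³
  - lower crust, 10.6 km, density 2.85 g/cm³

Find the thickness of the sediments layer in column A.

Take the compensation level at the base of the deeper column (depth z_c below the surface of column A) and equate Σ ρ_i t_i down to z_c; mantle fills any gap and the z_c terms cancel.
Column A: x×2.55 + 14.6×2.78 + 18.3×3.03 + (z_c − 32.9 − x)×3.38
Column B: 1.01×0 + 12.6×2.8 + 10.6×2.85 + (z_c − 1.01 − 23.2)×3.38
The z_c×3.38 term appears on both sides and cancels. Collect the known terms of each column as K = Σ(ρt)_known − 3.38 × (depth of known layers): K_A = 96.037 − 3.38×32.9 = −15.165; K_B = 65.49 − 3.38×(1.01 + 23.2) = −16.3398.
Balance: K_A − x×(3.38 − 2.55) = K_B, so x = (K_A − K_B)/(3.38 − 2.55) = 1.1748/0.83 = 1.42 km.

1.42 km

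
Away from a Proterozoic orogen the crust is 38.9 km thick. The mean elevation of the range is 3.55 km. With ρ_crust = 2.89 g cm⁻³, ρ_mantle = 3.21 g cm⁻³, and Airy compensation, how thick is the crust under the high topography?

74.5 km

Root depth r = h ρ_c / (ρ_m − ρ_c) = 3.55 km × 2.89 / 0.32 = 32.06 km.
Total thickness = T + h + r = 38.9 km + 3.55 km + 32.06 km = 74.5 km.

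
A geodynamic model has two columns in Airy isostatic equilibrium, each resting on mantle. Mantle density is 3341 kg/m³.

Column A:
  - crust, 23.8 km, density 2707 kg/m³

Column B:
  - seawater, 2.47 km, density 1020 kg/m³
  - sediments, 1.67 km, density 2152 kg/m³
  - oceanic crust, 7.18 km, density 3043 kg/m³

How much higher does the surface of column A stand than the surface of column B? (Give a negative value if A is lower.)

1.57 km

For any compensation level in the mantle, the mantle terms cancel and isostasy reduces to e = (Σt_A − Σt_B) − (Σ(ρt)_A − Σ(ρt)_B) / ρ_m.
Σt_A = 23.8 km; Σt_B = 11.32 km; Σ(ρt)_A = 64426.6; Σ(ρt)_B = 27961.98 (in km·kg/m³).
e = (23.8 − 11.32) − (64426.6 − 27961.98) / 3341 = 1.57 km.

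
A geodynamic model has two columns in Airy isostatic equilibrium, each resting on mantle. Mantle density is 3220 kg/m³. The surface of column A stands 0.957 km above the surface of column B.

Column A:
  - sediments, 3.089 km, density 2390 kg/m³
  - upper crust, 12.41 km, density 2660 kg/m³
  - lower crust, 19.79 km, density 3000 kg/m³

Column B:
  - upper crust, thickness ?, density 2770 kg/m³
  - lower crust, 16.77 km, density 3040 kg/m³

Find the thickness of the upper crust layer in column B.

Take the compensation level at the base of the deeper column (depth z_c below the surface of column A) and equate Σ ρ_i t_i down to z_c; mantle fills any gap and the z_c terms cancel.
Column A: 3.089×2390 + 12.41×2660 + 19.79×3000 + (z_c − 35.289)×3220
Column B: 0.957×0 + x×2770 + 16.77×3040 + (z_c − 0.957 − 16.77 − x)×3220
The z_c×3220 term appears on both sides and cancels. Collect the known terms of each column as K = Σ(ρt)_known − 3220 × (depth of known layers): K_A = 99763.31 − 3220×35.289 = −13867.27; K_B = 50980.8 − 3220×(0.957 + 16.77) = −6100.14.
Balance: K_A = K_B − x×(3220 − 2770), so x = (K_B − K_A)/(3220 − 2770) = 7767.13/450 = 17.3 km.

17.3 km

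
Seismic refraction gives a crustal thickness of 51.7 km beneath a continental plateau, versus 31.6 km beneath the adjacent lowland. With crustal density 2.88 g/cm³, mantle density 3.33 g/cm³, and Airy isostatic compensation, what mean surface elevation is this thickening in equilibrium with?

2.72 km

Excess crust Δ = 51.7 km − 31.6 km = 20.1 km, split between elevation h and root r with h + r = Δ.
Airy balance ρ_c h = (ρ_m − ρ_c) r gives r = h ρ_c/(ρ_m − ρ_c), so h (1 + ρ_c/(ρ_m − ρ_c)) = Δ, i.e. h = Δ (ρ_m − ρ_c)/ρ_m.
h = 20.1 km × 0.45/3.33 = 2.72 km.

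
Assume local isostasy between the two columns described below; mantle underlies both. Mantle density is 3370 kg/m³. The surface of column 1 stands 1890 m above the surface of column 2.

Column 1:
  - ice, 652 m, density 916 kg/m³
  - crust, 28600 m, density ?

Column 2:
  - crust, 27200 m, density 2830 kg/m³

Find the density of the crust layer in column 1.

2690 kg/m³

Take the compensation level at the base of the deeper column (depth z_c below the surface of column 1) and equate Σ ρ_i t_i down to z_c; mantle fills any gap and the z_c terms cancel.
Column 1: 652×916 + 28600×ρ + (z_c − 29252)×3370
Column 2: 1890×0 + 27200×2830 + (z_c − 1890 − 27200)×3370
The z_c×3370 term appears on both sides and cancels. Collect the known terms of each column as K = Σ(ρt)_known − 3370 × (depth of known layers): K_1 = 597232 − 3370×29252 = −97982008; K_2 = 76976000 − 3370×(1890 + 27200) = −21057300.
Balance: K_1 + 28600×ρ = K_2, so ρ = (K_2 − K_1)/28600 = 76924700/28600 = 2690 kg/m³.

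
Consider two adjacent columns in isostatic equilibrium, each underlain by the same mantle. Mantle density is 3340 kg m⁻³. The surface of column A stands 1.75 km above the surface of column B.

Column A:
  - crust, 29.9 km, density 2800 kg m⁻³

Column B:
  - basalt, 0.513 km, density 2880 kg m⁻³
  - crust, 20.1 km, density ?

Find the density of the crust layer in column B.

Take the compensation level at the base of the deeper column (depth z_c below the surface of column A) and equate Σ ρ_i t_i down to z_c; mantle fills any gap and the z_c terms cancel.
Column A: 29.9×2800 + (z_c − 29.9)×3340
Column B: 1.75×0 + 0.513×2880 + 20.1×ρ + (z_c − 1.75 − 20.613)×3340
The z_c×3340 term appears on both sides and cancels. Collect the known terms of each column as K = Σ(ρt)_known − 3340 × (depth of known layers): K_A = 83720 − 3340×29.9 = −16146; K_B = 1477.44 − 3340×(1.75 + 20.613) = −73214.98.
Balance: K_A = K_B + 20.1×ρ, so ρ = (K_A − K_B)/20.1 = 57069/20.1 = 2840 kg m⁻³.

2840 kg m⁻³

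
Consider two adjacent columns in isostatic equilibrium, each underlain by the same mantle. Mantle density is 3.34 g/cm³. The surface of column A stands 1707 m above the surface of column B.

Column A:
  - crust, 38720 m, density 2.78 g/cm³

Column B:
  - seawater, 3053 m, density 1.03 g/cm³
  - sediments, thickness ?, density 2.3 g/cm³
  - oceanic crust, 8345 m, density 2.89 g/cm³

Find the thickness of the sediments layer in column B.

4980 m

Take the compensation level at the base of the deeper column (depth z_c below the surface of column A) and equate Σ ρ_i t_i down to z_c; mantle fills any gap and the z_c terms cancel.
Column A: 38720×2.78 + (z_c − 38720)×3.34
Column B: 1707×0 + 3053×1.03 + x×2.3 + 8345×2.89 + (z_c − 1707 − 11398 − x)×3.34
The z_c×3.34 term appears on both sides and cancels. Collect the known terms of each column as K = Σ(ρt)_known − 3.34 × (depth of known layers): K_A = 107641.6 − 3.34×38720 = −21683.2; K_B = 27261.64 − 3.34×(1707 + 11398) = −16509.06.
Balance: K_A = K_B − x×(3.34 − 2.3), so x = (K_B − K_A)/(3.34 − 2.3) = 5174.14/1.04 = 4980 m.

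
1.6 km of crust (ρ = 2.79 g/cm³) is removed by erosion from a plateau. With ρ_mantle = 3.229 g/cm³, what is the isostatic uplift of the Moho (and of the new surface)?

Unloading: uplift u = e ρ_c/ρ_m = 1.6 km × 2.79/3.229 = 1.38 km.

1.38 km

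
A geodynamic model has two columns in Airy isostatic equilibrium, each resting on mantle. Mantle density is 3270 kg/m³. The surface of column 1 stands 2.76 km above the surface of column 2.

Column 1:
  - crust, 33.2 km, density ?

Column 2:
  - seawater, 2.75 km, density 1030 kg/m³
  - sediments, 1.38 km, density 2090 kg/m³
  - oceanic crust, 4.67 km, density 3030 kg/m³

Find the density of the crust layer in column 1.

2730 kg/m³

Take the compensation level at the base of the deeper column (depth z_c below the surface of column 1) and equate Σ ρ_i t_i down to z_c; mantle fills any gap and the z_c terms cancel.
Column 1: 33.2×ρ + (z_c − 33.2)×3270
Column 2: 2.76×0 + 2.75×1030 + 1.38×2090 + 4.67×3030 + (z_c − 2.76 − 8.8)×3270
The z_c×3270 term appears on both sides and cancels. Collect the known terms of each column as K = Σ(ρt)_known − 3270 × (depth of known layers): K_1 = 0 − 3270×33.2 = −108564; K_2 = 19866.8 − 3270×(2.76 + 8.8) = −17934.4.
Balance: K_1 + 33.2×ρ = K_2, so ρ = (K_2 − K_1)/33.2 = 90629.6/33.2 = 2730 kg/m³.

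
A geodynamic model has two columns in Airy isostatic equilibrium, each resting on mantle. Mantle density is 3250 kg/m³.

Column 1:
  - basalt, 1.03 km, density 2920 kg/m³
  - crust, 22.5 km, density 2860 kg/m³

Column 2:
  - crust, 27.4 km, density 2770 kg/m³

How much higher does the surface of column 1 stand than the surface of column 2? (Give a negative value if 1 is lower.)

−1.24 km

For any compensation level in the mantle, the mantle terms cancel and isostasy reduces to e = (Σt_1 − Σt_2) − (Σ(ρt)_1 − Σ(ρt)_2) / ρ_m.
Σt_1 = 23.53 km; Σt_2 = 27.4 km; Σ(ρt)_1 = 67357.6; Σ(ρt)_2 = 75898 (in km·kg/m³).
e = (23.53 − 27.4) − (67357.6 − 75898) / 3250 = −1.24 km.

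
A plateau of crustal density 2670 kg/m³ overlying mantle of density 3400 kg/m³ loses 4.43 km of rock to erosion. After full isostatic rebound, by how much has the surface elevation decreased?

0.951 km

Rebound u = e ρ_c/ρ_m = 4.43 km × 2670/3400 = 3.479 km.
Net surface drop = e − u = 4.43 km − 3.479 km = e (ρ_m − ρ_c)/ρ_m = 0.951 km.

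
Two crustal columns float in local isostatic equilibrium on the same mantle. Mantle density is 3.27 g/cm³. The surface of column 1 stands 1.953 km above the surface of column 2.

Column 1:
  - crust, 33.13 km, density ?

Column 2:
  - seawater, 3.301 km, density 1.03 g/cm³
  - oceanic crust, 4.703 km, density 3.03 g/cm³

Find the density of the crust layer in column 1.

2.82 g/cm³

Take the compensation level at the base of the deeper column (depth z_c below the surface of column 1) and equate Σ ρ_i t_i down to z_c; mantle fills any gap and the z_c terms cancel.
Column 1: 33.13×ρ + (z_c − 33.13)×3.27
Column 2: 1.953×0 + 3.301×1.03 + 4.703×3.03 + (z_c − 1.953 − 8.004)×3.27
The z_c×3.27 term appears on both sides and cancels. Collect the known terms of each column as K = Σ(ρt)_known − 3.27 × (depth of known layers): K_1 = 0 − 3.27×33.13 = −108.3351; K_2 = 17.65012 − 3.27×(1.953 + 8.004) = −14.90927.
Balance: K_1 + 33.13×ρ = K_2, so ρ = (K_2 − K_1)/33.13 = 93.4258/33.13 = 2.82 g/cm³.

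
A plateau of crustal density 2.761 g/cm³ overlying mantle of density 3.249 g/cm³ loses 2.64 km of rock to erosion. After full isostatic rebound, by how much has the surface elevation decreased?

0.397 km

Rebound u = e ρ_c/ρ_m = 2.64 km × 2.761/3.249 = 2.243 km.
Net surface drop = e − u = 2.64 km − 2.243 km = e (ρ_m − ρ_c)/ρ_m = 0.397 km.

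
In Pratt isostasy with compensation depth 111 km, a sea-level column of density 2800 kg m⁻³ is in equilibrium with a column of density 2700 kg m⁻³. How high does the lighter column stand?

ρ_ref D = ρ (D + h) → h = D (ρ_ref − ρ)/ρ.
h = 111 km × (2800 − 2700)/2700 = 4.11 km.

4.11 km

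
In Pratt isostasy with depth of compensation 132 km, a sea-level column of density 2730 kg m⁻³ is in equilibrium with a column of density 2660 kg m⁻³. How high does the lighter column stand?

ρ_ref D = ρ (D + h) → h = D (ρ_ref − ρ)/ρ.
h = 132 km × (2730 − 2660)/2660 = 3.47 km.

3.47 km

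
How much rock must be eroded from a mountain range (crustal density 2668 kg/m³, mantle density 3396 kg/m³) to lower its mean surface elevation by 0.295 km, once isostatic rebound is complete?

1.38 km

Net drop Δ = e − u = e − e ρ_c/ρ_m = e (ρ_m − ρ_c)/ρ_m.
e = Δ ρ_m/(ρ_m − ρ_c) = 0.295 km × 3396/728 = 1.38 km.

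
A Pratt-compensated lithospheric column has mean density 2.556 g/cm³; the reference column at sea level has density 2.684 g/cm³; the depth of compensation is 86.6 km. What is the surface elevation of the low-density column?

ρ_ref D = ρ (D + h) → h = D (ρ_ref − ρ)/ρ.
h = 86.6 km × (2.684 − 2.556)/2.556 = 4.34 km.

4.34 km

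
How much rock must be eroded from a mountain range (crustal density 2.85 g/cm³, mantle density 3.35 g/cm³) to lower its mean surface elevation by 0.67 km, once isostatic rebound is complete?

Net drop Δ = e − u = e − e ρ_c/ρ_m = e (ρ_m − ρ_c)/ρ_m.
e = Δ ρ_m/(ρ_m − ρ_c) = 0.67 km × 3.35/0.5 = 4.49 km.

4.49 km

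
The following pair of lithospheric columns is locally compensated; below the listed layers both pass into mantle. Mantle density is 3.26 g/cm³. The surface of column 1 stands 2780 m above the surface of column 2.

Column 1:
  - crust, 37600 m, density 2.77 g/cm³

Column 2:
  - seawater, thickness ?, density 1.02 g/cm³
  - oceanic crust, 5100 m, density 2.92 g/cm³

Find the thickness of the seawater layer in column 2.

3400 m

Take the compensation level at the base of the deeper column (depth z_c below the surface of column 1) and equate Σ ρ_i t_i down to z_c; mantle fills any gap and the z_c terms cancel.
Column 1: 37600×2.77 + (z_c − 37600)×3.26
Column 2: 2780×0 + x×1.02 + 5100×2.92 + (z_c − 2780 − 5100 − x)×3.26
The z_c×3.26 term appears on both sides and cancels. Collect the known terms of each column as K = Σ(ρt)_known − 3.26 × (depth of known layers): K_1 = 104152 − 3.26×37600 = −18424; K_2 = 14892 − 3.26×(2780 + 5100) = −10796.8.
Balance: K_1 = K_2 − x×(3.26 − 1.02), so x = (K_2 − K_1)/(3.26 − 1.02) = 7627.2/2.24 = 3400 m.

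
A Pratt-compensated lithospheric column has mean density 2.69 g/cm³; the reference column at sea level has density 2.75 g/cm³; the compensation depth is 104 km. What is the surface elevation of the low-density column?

ρ_ref D = ρ (D + h) → h = D (ρ_ref − ρ)/ρ.
h = 104 km × (2.75 − 2.69)/2.69 = 2.32 km.

2.32 km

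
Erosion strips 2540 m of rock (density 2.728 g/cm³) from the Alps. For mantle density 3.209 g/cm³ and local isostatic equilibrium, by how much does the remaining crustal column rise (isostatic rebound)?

Unloading: uplift u = e ρ_c/ρ_m = 2540 m × 2.728/3.209 = 2160 m.

2160 m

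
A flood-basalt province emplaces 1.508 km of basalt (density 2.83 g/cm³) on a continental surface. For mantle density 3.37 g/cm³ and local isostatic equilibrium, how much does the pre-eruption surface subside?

1.27 km

Subaerial loading: s = t ρ_load / ρ_m.
s = 1.508 km × 2.83/3.37 = 1.27 km.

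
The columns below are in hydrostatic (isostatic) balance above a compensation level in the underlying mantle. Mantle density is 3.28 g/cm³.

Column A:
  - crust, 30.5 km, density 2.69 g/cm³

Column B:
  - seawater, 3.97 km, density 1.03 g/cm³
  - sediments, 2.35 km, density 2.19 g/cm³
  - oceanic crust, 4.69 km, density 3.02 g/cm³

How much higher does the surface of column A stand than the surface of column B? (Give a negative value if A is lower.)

For any compensation level in the mantle, the mantle terms cancel and isostasy reduces to e = (Σt_A − Σt_B) − (Σ(ρt)_A − Σ(ρt)_B) / ρ_m.
Σt_A = 30.5 km; Σt_B = 11.01 km; Σ(ρt)_A = 82.045; Σ(ρt)_B = 23.3994 (in km·g/cm³).
e = (30.5 − 11.01) − (82.045 − 23.3994) / 3.28 = 1.61 km.

1.61 km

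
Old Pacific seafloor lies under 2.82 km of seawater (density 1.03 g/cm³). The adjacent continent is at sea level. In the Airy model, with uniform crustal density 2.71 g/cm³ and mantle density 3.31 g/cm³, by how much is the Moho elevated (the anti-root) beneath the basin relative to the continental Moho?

For local isostatic compensation: replacing crust with seawater at the top is compensated by replacing crust with mantle at the base: d (ρ_c − ρ_w) = a (ρ_m − ρ_c).
a = d (ρ_c − ρ_w)/(ρ_m − ρ_c) = 2.82 km × 1.68/0.6 = 7.9 km.

7.9 km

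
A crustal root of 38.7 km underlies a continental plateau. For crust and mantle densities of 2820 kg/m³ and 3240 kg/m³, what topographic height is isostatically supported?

5.76 km

Balancing pressure at the compensation depth: ρ_c h = (ρ_m − ρ_c) r.
h = r (ρ_m − ρ_c) / ρ_c = 38.7 km × (3240 − 2820) / 2820 = 5.76 km.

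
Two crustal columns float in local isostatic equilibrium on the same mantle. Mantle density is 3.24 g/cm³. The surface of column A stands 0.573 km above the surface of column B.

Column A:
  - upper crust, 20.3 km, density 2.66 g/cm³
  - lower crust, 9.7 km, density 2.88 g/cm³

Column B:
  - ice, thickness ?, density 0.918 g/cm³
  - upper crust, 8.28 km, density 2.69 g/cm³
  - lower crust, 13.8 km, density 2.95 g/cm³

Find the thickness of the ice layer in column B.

Take the compensation level at the base of the deeper column (depth z_c below the surface of column A) and equate Σ ρ_i t_i down to z_c; mantle fills any gap and the z_c terms cancel.
Column A: 20.3×2.66 + 9.7×2.88 + (z_c − 30)×3.24
Column B: 0.573×0 + x×0.918 + 8.28×2.69 + 13.8×2.95 + (z_c − 0.573 − 22.08 − x)×3.24
The z_c×3.24 term appears on both sides and cancels. Collect the known terms of each column as K = Σ(ρt)_known − 3.24 × (depth of known layers): K_A = 81.934 − 3.24×30 = −15.266; K_B = 62.9832 − 3.24×(0.573 + 22.08) = −10.41252.
Balance: K_A = K_B − x×(3.24 − 0.918), so x = (K_B − K_A)/(3.24 − 0.918) = 4.85348/2.322 = 2.09 km.

2.09 km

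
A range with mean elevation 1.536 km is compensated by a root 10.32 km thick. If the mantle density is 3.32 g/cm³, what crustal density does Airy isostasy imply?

ρ_c h = (ρ_m − ρ_c) r → ρ_c (h + r) = ρ_m r → ρ_c = ρ_m r / (h + r).
ρ_c = 3.32 × 10.32 km / (1.536 km + 10.32 km) = 2.89 g/cm³.

2.89 g/cm³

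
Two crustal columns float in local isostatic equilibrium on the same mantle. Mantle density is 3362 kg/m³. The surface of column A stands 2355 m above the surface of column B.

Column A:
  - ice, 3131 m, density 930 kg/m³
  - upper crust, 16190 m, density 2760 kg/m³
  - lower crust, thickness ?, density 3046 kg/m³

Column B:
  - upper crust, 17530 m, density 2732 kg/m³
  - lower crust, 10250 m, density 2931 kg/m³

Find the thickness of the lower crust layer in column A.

19000 m

Take the compensation level at the base of the deeper column (depth z_c below the surface of column A) and equate Σ ρ_i t_i down to z_c; mantle fills any gap and the z_c terms cancel.
Column A: 3131×930 + 16190×2760 + x×3046 + (z_c − 19321 − x)×3362
Column B: 2355×0 + 17530×2732 + 10250×2931 + (z_c − 2355 − 27780)×3362
The z_c×3362 term appears on both sides and cancels. Collect the known terms of each column as K = Σ(ρt)_known − 3362 × (depth of known layers): K_A = 47596230 − 3362×19321 = −17360972; K_B = 77934710 − 3362×(2355 + 27780) = −23379160.
Balance: K_A − x×(3362 − 3046) = K_B, so x = (K_A − K_B)/(3362 − 3046) = 6018190/316 = 19000 m.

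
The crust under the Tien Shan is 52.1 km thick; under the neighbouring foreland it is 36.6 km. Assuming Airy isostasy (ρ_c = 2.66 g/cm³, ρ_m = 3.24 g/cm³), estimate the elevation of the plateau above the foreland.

Excess crust Δ = 52.1 km − 36.6 km = 15.5 km, split between elevation h and root r with h + r = Δ.
Airy balance ρ_c h = (ρ_m − ρ_c) r gives r = h ρ_c/(ρ_m − ρ_c), so h (1 + ρ_c/(ρ_m − ρ_c)) = Δ, i.e. h = Δ (ρ_m − ρ_c)/ρ_m.
h = 15.5 km × 0.58/3.24 = 2.77 km.

2.77 km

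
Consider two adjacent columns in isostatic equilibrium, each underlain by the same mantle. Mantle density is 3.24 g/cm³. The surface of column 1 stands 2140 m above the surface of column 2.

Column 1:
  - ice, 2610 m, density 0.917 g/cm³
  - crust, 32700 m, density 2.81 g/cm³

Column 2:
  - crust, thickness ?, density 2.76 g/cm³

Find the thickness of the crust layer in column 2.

Take the compensation level at the base of the deeper column (depth z_c below the surface of column 1) and equate Σ ρ_i t_i down to z_c; mantle fills any gap and the z_c terms cancel.
Column 1: 2610×0.917 + 32700×2.81 + (z_c − 35310)×3.24
Column 2: 2140×0 + x×2.76 + (z_c − 2140 − 0 − x)×3.24
The z_c×3.24 term appears on both sides and cancels. Collect the known terms of each column as K = Σ(ρt)_known − 3.24 × (depth of known layers): K_1 = 94280.37 − 3.24×35310 = −20124.03; K_2 = 0 − 3.24×(2140 + 0) = −6933.6.
Balance: K_1 = K_2 − x×(3.24 − 2.76), so x = (K_2 − K_1)/(3.24 − 2.76) = 13190.4/0.48 = 27500 m.

27500 m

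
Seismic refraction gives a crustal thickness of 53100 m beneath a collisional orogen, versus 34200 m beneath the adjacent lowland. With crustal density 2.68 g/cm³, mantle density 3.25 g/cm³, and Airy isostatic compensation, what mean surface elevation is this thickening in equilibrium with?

Excess crust Δ = 53100 m − 34200 m = 18900 m, split between elevation h and root r with h + r = Δ.
Airy balance ρ_c h = (ρ_m − ρ_c) r gives r = h ρ_c/(ρ_m − ρ_c), so h (1 + ρ_c/(ρ_m − ρ_c)) = Δ, i.e. h = Δ (ρ_m − ρ_c)/ρ_m.
h = 18900 m × 0.57/3.25 = 3310 m.

3310 m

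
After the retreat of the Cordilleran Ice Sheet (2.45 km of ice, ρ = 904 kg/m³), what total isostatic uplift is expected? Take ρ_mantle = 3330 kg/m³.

Removing the load lets mantle flow back in; uplift u satisfies ρ_ice t = ρ_m u.
u = t ρ_ice/ρ_m = 2.45 km × 904/3330 = 0.665 km.

0.665 km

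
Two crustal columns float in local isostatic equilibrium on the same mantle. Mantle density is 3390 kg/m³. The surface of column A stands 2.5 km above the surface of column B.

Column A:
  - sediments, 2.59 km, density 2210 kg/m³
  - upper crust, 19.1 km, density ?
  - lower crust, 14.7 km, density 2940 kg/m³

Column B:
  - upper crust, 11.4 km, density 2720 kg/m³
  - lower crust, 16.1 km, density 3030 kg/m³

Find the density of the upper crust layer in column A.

2750 kg/m³

Take the compensation level at the base of the deeper column (depth z_c below the surface of column A) and equate Σ ρ_i t_i down to z_c; mantle fills any gap and the z_c terms cancel.
Column A: 2.59×2210 + 19.1×ρ + 14.7×2940 + (z_c − 36.39)×3390
Column B: 2.5×0 + 11.4×2720 + 16.1×3030 + (z_c − 2.5 − 27.5)×3390
The z_c×3390 term appears on both sides and cancels. Collect the known terms of each column as K = Σ(ρt)_known − 3390 × (depth of known layers): K_A = 48941.9 − 3390×36.39 = −74420.2; K_B = 79791 − 3390×(2.5 + 27.5) = −21909.
Balance: K_A + 19.1×ρ = K_B, so ρ = (K_B − K_A)/19.1 = 52511.2/19.1 = 2750 kg/m³.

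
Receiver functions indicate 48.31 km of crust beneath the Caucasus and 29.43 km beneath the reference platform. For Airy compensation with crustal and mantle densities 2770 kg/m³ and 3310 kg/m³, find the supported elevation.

Excess crust Δ = 48.31 km − 29.43 km = 18.88 km, split between elevation h and root r with h + r = Δ.
Airy balance ρ_c h = (ρ_m − ρ_c) r gives r = h ρ_c/(ρ_m − ρ_c), so h (1 + ρ_c/(ρ_m − ρ_c)) = Δ, i.e. h = Δ (ρ_m − ρ_c)/ρ_m.
h = 18.88 km × 540/3310 = 3.08 km.

3.08 km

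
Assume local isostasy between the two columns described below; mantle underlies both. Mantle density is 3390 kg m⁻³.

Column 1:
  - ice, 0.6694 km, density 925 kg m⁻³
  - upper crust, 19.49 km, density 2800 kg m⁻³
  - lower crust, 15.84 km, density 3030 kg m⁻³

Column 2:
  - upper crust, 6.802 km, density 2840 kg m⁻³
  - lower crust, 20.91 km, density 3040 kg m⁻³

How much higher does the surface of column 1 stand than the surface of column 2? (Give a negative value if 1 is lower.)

For any compensation level in the mantle, the mantle terms cancel and isostasy reduces to e = (Σt_1 − Σt_2) − (Σ(ρt)_1 − Σ(ρt)_2) / ρ_m.
Σt_1 = 35.9994 km; Σt_2 = 27.712 km; Σ(ρt)_1 = 103186.395; Σ(ρt)_2 = 82884.08 (in km·kg m⁻³).
e = (35.9994 − 27.712) − (103186.395 − 82884.08) / 3390 = 2.3 km.

2.3 km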